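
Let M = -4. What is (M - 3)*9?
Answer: -63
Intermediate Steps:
(M - 3)*9 = (-4 - 3)*9 = -7*9 = -63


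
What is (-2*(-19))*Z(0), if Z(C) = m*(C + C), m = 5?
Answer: 0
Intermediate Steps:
Z(C) = 10*C (Z(C) = 5*(C + C) = 5*(2*C) = 10*C)
(-2*(-19))*Z(0) = (-2*(-19))*(10*0) = 38*0 = 0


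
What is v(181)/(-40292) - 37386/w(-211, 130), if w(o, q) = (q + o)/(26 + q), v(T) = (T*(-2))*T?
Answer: 4351795451/60438 ≈ 72004.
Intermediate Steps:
v(T) = -2*T**2 (v(T) = (-2*T)*T = -2*T**2)
w(o, q) = (o + q)/(26 + q)
v(181)/(-40292) - 37386/w(-211, 130) = -2*181**2/(-40292) - 37386*(26 + 130)/(-211 + 130) = -2*32761*(-1/40292) - 37386/(-81/156) = -65522*(-1/40292) - 37386/((1/156)*(-81)) = 32761/20146 - 37386/(-27/52) = 32761/20146 - 37386*(-52/27) = 32761/20146 + 216008/3 = 4351795451/60438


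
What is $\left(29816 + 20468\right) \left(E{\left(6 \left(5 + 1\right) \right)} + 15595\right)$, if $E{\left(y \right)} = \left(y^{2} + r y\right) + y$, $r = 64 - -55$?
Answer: $1066573924$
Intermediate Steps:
$r = 119$ ($r = 64 + 55 = 119$)
$E{\left(y \right)} = y^{2} + 120 y$ ($E{\left(y \right)} = \left(y^{2} + 119 y\right) + y = y^{2} + 120 y$)
$\left(29816 + 20468\right) \left(E{\left(6 \left(5 + 1\right) \right)} + 15595\right) = \left(29816 + 20468\right) \left(6 \left(5 + 1\right) \left(120 + 6 \left(5 + 1\right)\right) + 15595\right) = 50284 \left(6 \cdot 6 \left(120 + 6 \cdot 6\right) + 15595\right) = 50284 \left(36 \left(120 + 36\right) + 15595\right) = 50284 \left(36 \cdot 156 + 15595\right) = 50284 \left(5616 + 15595\right) = 50284 \cdot 21211 = 1066573924$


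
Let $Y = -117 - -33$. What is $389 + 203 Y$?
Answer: $-16663$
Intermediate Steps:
$Y = -84$ ($Y = -117 + 33 = -84$)
$389 + 203 Y = 389 + 203 \left(-84\right) = 389 - 17052 = -16663$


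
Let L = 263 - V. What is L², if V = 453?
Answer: 36100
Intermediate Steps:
L = -190 (L = 263 - 1*453 = 263 - 453 = -190)
L² = (-190)² = 36100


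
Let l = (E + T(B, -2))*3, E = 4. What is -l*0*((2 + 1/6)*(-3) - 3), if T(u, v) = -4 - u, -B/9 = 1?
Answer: 0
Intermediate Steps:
B = -9 (B = -9*1 = -9)
l = 27 (l = (4 + (-4 - 1*(-9)))*3 = (4 + (-4 + 9))*3 = (4 + 5)*3 = 9*3 = 27)
-l*0*((2 + 1/6)*(-3) - 3) = -27*0*((2 + 1/6)*(-3) - 3) = -0*((2 + 1*(1/6))*(-3) - 3) = -0*((2 + 1/6)*(-3) - 3) = -0*((13/6)*(-3) - 3) = -0*(-13/2 - 3) = -0*(-19)/2 = -1*0 = 0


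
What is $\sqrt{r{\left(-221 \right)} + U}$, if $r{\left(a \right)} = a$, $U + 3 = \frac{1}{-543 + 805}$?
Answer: $\frac{i \sqrt{15375994}}{262} \approx 14.967 i$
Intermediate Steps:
$U = - \frac{785}{262}$ ($U = -3 + \frac{1}{-543 + 805} = -3 + \frac{1}{262} = - \frac{785}{262} \approx -2.9962$)
$\sqrt{r{\left(-221 \right)} + U} = \sqrt{-221 - \frac{785}{262}} = \sqrt{- \frac{58687}{262}} = \frac{i \sqrt{15375994}}{262}$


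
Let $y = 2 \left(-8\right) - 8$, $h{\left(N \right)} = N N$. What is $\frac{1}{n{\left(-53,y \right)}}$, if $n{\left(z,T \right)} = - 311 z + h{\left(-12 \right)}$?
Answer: $\frac{1}{16627} \approx 6.0143 \cdot 10^{-5}$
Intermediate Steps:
$h{\left(N \right)} = N^{2}$
$y = -24$ ($y = -16 - 8 = -24$)
$n{\left(z,T \right)} = 144 - 311 z$ ($n{\left(z,T \right)} = - 311 z + \left(-12\right)^{2} = - 311 z + 144 = 144 - 311 z$)
$\frac{1}{n{\left(-53,y \right)}} = \frac{1}{144 - -16483} = \frac{1}{144 + 16483} = \frac{1}{16627}$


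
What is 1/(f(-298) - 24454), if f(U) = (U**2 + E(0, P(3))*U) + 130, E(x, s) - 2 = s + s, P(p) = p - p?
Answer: 1/63884 ≈ 1.5653e-5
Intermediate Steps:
P(p) = 0
E(x, s) = 2 + 2*s (E(x, s) = 2 + (s + s) = 2 + 2*s)
f(U) = 130 + U**2 + 2*U (f(U) = (U**2 + (2 + 2*0)*U) + 130 = (U**2 + (2 + 0)*U) + 130 = (U**2 + 2*U) + 130 = 130 + U**2 + 2*U)
1/(f(-298) - 24454) = 1/((130 + (-298)**2 + 2*(-298)) - 24454) = 1/((130 + 88804 - 596) - 24454) = 1/(88338 - 24454) = 1/63884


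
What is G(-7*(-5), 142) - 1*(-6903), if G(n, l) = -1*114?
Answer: 6789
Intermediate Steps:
G(n, l) = -114
G(-7*(-5), 142) - 1*(-6903) = -114 - 1*(-6903) = -114 + 6903 = 6789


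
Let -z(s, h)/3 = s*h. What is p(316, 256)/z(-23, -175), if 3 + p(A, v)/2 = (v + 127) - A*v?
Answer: 161032/12075 ≈ 13.336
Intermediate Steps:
p(A, v) = 248 + 2*v - 2*A*v (p(A, v) = -6 + 2*((v + 127) - A*v) = -6 + 2*((127 + v) - A*v) = -6 + 2*(127 + v - A*v) = -6 + (254 + 2*v - 2*A*v) = 248 + 2*v - 2*A*v)
z(s, h) = -3*h*s (z(s, h) = -3*s*h = -3*h*s)
p(316, 256)/z(-23, -175) = (248 + 2*256 - 2*316*256)/((-3*(-175)*(-23))) = (248 + 512 - 161792)/(-12075) = -161032*(-1/12075) = 161032/12075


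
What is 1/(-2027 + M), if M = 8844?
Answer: 1/6817 ≈ 0.00014669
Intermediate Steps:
1/(-2027 + M) = 1/(-2027 + 8844) = 1/6817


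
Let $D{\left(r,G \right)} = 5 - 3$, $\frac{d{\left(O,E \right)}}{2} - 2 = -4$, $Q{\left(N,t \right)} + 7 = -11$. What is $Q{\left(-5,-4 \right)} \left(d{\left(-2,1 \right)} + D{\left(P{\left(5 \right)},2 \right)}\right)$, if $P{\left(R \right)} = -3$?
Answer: $36$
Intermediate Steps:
$Q{\left(N,t \right)} = -18$ ($Q{\left(N,t \right)} = -7 - 11 = -18$)
$d{\left(O,E \right)} = -4$ ($d{\left(O,E \right)} = 4 + 2 \left(-4\right) = 4 - 8 = -4$)
$D{\left(r,G \right)} = 2$ ($D{\left(r,G \right)} = 5 - 3 = 2$)
$Q{\left(-5,-4 \right)} \left(d{\left(-2,1 \right)} + D{\left(P{\left(5 \right)},2 \right)}\right) = - 18 \left(-4 + 2\right) = \left(-18\right) \left(-2\right) = 36$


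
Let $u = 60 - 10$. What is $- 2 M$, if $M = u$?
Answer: $-100$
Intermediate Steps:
$u = 50$
$M = 50$
$- 2 M = \left(-2\right) 50 = -100$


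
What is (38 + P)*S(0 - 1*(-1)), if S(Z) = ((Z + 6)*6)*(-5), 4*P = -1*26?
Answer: -6615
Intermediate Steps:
P = -13/2 (P = (-1*26)/4 = (¼)*(-26) = -13/2 ≈ -6.5000)
S(Z) = -180 - 30*Z (S(Z) = ((6 + Z)*6)*(-5) = (36 + 6*Z)*(-5) = -180 - 30*Z)
(38 + P)*S(0 - 1*(-1)) = (38 - 13/2)*(-180 - 30*(0 - 1*(-1))) = 63*(-180 - 30*(0 + 1))/2 = 63*(-180 - 30*1)/2 = 63*(-180 - 30)/2 = (63/2)*(-210) = -6615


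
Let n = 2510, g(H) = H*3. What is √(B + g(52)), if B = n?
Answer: √2666 ≈ 51.633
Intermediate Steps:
g(H) = 3*H
B = 2510
√(B + g(52)) = √(2510 + 3*52) = √(2510 + 156) = √2666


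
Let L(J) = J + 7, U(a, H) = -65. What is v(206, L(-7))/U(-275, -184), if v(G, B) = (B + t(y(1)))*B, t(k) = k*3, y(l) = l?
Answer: 0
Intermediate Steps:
L(J) = 7 + J
t(k) = 3*k
v(G, B) = B*(3 + B) (v(G, B) = (B + 3*1)*B = (B + 3)*B = (3 + B)*B = B*(3 + B))
v(206, L(-7))/U(-275, -184) = ((7 - 7)*(3 + (7 - 7)))/(-65) = (0*(3 + 0))*(-1/65) = (0*3)*(-1/65) = 0*(-1/65) = 0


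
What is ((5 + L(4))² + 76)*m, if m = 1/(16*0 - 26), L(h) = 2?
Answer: -125/26 ≈ -4.8077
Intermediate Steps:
m = -1/26 (m = 1/(0 - 26) = 1/(-26) = -1/26 ≈ -0.038462)
((5 + L(4))² + 76)*m = ((5 + 2)² + 76)*(-1/26) = (7² + 76)*(-1/26) = (49 + 76)*(-1/26) = 125*(-1/26) = -125/26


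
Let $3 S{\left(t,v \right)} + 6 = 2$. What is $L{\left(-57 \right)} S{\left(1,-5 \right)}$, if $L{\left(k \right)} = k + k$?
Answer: $152$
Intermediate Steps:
$S{\left(t,v \right)} = - \frac{4}{3}$ ($S{\left(t,v \right)} = -2 + \frac{1}{3} \cdot 2 = -2 + \frac{2}{3} = - \frac{4}{3}$)
$L{\left(k \right)} = 2 k$
$L{\left(-57 \right)} S{\left(1,-5 \right)} = 2 \left(-57\right) \left(- \frac{4}{3}\right) = \left(-114\right) \left(- \frac{4}{3}\right) = 152$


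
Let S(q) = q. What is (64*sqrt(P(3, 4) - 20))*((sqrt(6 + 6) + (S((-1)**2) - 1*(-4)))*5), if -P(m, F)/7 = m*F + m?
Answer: I*sqrt(5)*(8000 + 3200*sqrt(3)) ≈ 30282.0*I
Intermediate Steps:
P(m, F) = -7*m - 7*F*m (P(m, F) = -7*(m*F + m) = -7*(F*m + m) = -7*(m + F*m) = -7*m - 7*F*m)
(64*sqrt(P(3, 4) - 20))*((sqrt(6 + 6) + (S((-1)**2) - 1*(-4)))*5) = (64*sqrt(-7*3*(1 + 4) - 20))*((sqrt(6 + 6) + ((-1)**2 - 1*(-4)))*5) = (64*sqrt(-7*3*5 - 20))*((sqrt(12) + (1 + 4))*5) = (64*sqrt(-105 - 20))*((2*sqrt(3) + 5)*5) = (64*sqrt(-125))*((5 + 2*sqrt(3))*5) = (64*(5*I*sqrt(5)))*(25 + 10*sqrt(3)) = (320*I*sqrt(5))*(25 + 10*sqrt(3)) = 320*I*sqrt(5)*(25 + 10*sqrt(3))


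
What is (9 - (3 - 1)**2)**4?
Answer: 625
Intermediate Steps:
(9 - (3 - 1)**2)**4 = (9 - 1*2**2)**4 = (9 - 1*4)**4 = (9 - 4)**4 = 5**4 = 625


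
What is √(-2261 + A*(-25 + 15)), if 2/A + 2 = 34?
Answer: I*√36186/4 ≈ 47.557*I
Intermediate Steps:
A = 1/16 (A = 2/(-2 + 34) = 2/32 = 2*(1/32) = 1/16 ≈ 0.062500)
√(-2261 + A*(-25 + 15)) = √(-2261 + (-25 + 15)/16) = √(-2261 + (1/16)*(-10)) = √(-2261 - 5/8) = √(-18093/8) = I*√36186/4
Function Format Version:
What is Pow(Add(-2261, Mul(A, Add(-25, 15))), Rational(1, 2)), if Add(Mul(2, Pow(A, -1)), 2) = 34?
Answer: Mul(Rational(1, 4), I, Pow(36186, Rational(1, 2))) ≈ Mul(47.557, I)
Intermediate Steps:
A = Rational(1, 16) (A = Mul(2, Pow(Add(-2, 34), -1)) = Mul(2, Pow(32, -1)) = Mul(2, Rational(1, 32)) = Rational(1, 16) ≈ 0.062500)
Pow(Add(-2261, Mul(A, Add(-25, 15))), Rational(1, 2)) = Pow(Add(-2261, Mul(Rational(1, 16), Add(-25, 15))), Rational(1, 2)) = Pow(Add(-2261, Mul(Rational(1, 16), -10)), Rational(1, 2)) = Pow(Add(-2261, Rational(-5, 8)), Rational(1, 2)) = Pow(Rational(-18093, 8), Rational(1, 2)) = Mul(Rational(1, 4), I, Pow(36186, Rational(1, 2)))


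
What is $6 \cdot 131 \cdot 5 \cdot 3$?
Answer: $11790$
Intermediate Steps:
$6 \cdot 131 \cdot 5 \cdot 3 = 786 \cdot 15 = 11790$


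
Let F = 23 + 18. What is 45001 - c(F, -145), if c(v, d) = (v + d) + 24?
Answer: 45081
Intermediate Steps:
F = 41
c(v, d) = 24 + d + v (c(v, d) = (d + v) + 24 = 24 + d + v)
45001 - c(F, -145) = 45001 - (24 - 145 + 41) = 45001 - 1*(-80) = 45001 + 80 = 45081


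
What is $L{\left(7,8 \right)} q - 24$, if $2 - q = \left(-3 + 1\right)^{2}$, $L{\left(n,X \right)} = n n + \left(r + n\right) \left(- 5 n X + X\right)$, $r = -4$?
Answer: $1510$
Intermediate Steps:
$L{\left(n,X \right)} = n^{2} + \left(-4 + n\right) \left(X - 5 X n\right)$ ($L{\left(n,X \right)} = n n + \left(-4 + n\right) \left(- 5 n X + X\right) = n^{2} + \left(-4 + n\right) \left(- 5 X n + X\right) = n^{2} + \left(-4 + n\right) \left(X - 5 X n\right)$)
$q = -2$ ($q = 2 - \left(-3 + 1\right)^{2} = 2 - \left(-2\right)^{2} = 2 - 4 = -2$)
$L{\left(7,8 \right)} q - 24 = \left(7^{2} - 32 - 40 \cdot 7^{2} + 21 \cdot 8 \cdot 7\right) \left(-2\right) - 24 = \left(49 - 32 - 40 \cdot 49 + 1176\right) \left(-2\right) - 24 = \left(49 - 32 - 1960 + 1176\right) \left(-2\right) - 24 = \left(-767\right) \left(-2\right) - 24 = 1534 - 24 = 1510$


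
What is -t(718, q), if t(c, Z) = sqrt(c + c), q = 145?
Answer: -2*sqrt(359) ≈ -37.895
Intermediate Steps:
t(c, Z) = sqrt(2)*sqrt(c) (t(c, Z) = sqrt(2*c) = sqrt(2)*sqrt(c))
-t(718, q) = -sqrt(2)*sqrt(718) = -2*sqrt(359)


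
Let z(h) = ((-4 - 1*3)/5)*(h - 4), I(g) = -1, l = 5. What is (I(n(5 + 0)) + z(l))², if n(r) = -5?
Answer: 144/25 ≈ 5.7600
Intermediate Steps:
z(h) = 28/5 - 7*h/5 (z(h) = ((-4 - 3)*(⅕))*(-4 + h) = (-7*⅕)*(-4 + h) = -7*(-4 + h)/5 = 28/5 - 7*h/5)
(I(n(5 + 0)) + z(l))² = (-1 + (28/5 - 7/5*5))² = (-1 + (28/5 - 7))² = (-1 - 7/5)² = (-12/5)² = 144/25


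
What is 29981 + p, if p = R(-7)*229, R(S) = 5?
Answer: 31126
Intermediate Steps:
p = 1145 (p = 5*229 = 1145)
29981 + p = 29981 + 1145 = 31126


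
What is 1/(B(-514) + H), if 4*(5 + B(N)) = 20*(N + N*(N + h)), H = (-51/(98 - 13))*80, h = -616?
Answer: 1/2901477 ≈ 3.4465e-7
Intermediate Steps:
H = -48 (H = (-51/85)*80 = ((1/85)*(-51))*80 = -⅗*80 = -48)
B(N) = -5 + 5*N + 5*N*(-616 + N) (B(N) = -5 + (20*(N + N*(N - 616)))/4 = -5 + (20*(N + N*(-616 + N)))/4 = -5 + (20*N + 20*N*(-616 + N))/4 = -5 + (5*N + 5*N*(-616 + N)) = -5 + 5*N + 5*N*(-616 + N))
1/(B(-514) + H) = 1/((-5 - 3075*(-514) + 5*(-514)²) - 48) = 1/((-5 + 1580550 + 5*264196) - 48) = 1/((-5 + 1580550 + 1320980) - 48) = 1/(2901525 - 48) = 1/2901477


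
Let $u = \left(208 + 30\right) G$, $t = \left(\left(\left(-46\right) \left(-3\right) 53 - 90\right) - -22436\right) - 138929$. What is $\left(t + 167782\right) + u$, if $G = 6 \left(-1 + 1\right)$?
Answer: $58513$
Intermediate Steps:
$G = 0$ ($G = 6 \cdot 0 = 0$)
$t = -109269$ ($t = \left(\left(138 \cdot 53 - 90\right) + 22436\right) - 138929 = \left(\left(7314 - 90\right) + 22436\right) - 138929 = \left(7224 + 22436\right) - 138929 = 29660 - 138929 = -109269$)
$u = 0$ ($u = \left(208 + 30\right) 0 = 238 \cdot 0 = 0$)
$\left(t + 167782\right) + u = \left(-109269 + 167782\right) + 0 = 58513 + 0 = 58513$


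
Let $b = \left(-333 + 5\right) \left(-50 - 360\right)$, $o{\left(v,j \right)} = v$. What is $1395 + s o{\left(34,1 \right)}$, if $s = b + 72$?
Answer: $4576163$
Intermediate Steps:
$b = 134480$ ($b = \left(-328\right) \left(-410\right) = 134480$)
$s = 134552$ ($s = 134480 + 72 = 134552$)
$1395 + s o{\left(34,1 \right)} = 1395 + 134552 \cdot 34 = 1395 + 4574768 = 4576163$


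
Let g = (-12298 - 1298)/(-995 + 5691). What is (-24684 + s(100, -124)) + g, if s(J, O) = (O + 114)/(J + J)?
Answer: -289824737/11740 ≈ -24687.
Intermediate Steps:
s(J, O) = (114 + O)/(2*J) (s(J, O) = (114 + O)/((2*J)) = (114 + O)*(1/(2*J)) = (114 + O)/(2*J))
g = -3399/1174 (g = -13596/4696 = -13596*1/4696 = -3399/1174 ≈ -2.8952)
(-24684 + s(100, -124)) + g = (-24684 + (½)*(114 - 124)/100) - 3399/1174 = (-24684 + (½)*(1/100)*(-10)) - 3399/1174 = (-24684 - 1/20) - 3399/1174 = -493681/20 - 3399/1174 = -289824737/11740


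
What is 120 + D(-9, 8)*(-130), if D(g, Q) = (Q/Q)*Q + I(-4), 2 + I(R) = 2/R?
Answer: -595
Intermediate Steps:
I(R) = -2 + 2/R
D(g, Q) = -5/2 + Q (D(g, Q) = (Q/Q)*Q + (-2 + 2/(-4)) = 1*Q + (-2 + 2*(-¼)) = Q + (-2 - ½) = Q - 5/2 = -5/2 + Q)
120 + D(-9, 8)*(-130) = 120 + (-5/2 + 8)*(-130) = 120 + (11/2)*(-130) = 120 - 715 = -595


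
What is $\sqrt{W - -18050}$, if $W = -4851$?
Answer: $\sqrt{13199} \approx 114.89$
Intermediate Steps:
$\sqrt{W - -18050} = \sqrt{-4851 - -18050} = \sqrt{-4851 + \left(-6711 + 24761\right)} = \sqrt{-4851 + 18050} = \sqrt{13199}$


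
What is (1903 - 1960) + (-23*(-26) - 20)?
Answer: 521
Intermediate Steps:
(1903 - 1960) + (-23*(-26) - 20) = -57 + (598 - 20) = -57 + 578 = 521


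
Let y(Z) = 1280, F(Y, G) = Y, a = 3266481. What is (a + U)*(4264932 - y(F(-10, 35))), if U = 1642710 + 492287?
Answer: 23030022477656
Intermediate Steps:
U = 2134997
(a + U)*(4264932 - y(F(-10, 35))) = (3266481 + 2134997)*(4264932 - 1*1280) = 5401478*(4264932 - 1280) = 5401478*4263652 = 23030022477656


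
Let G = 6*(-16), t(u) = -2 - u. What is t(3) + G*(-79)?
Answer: 7579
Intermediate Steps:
G = -96
t(3) + G*(-79) = (-2 - 1*3) - 96*(-79) = (-2 - 3) + 7584 = -5 + 7584 = 7579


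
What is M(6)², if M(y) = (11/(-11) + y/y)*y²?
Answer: 0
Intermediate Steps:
M(y) = 0 (M(y) = (11*(-1/11) + 1)*y² = (-1 + 1)*y² = 0*y² = 0)
M(6)² = 0² = 0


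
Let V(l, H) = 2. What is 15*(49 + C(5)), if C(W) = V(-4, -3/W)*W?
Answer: 885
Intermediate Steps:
C(W) = 2*W
15*(49 + C(5)) = 15*(49 + 2*5) = 15*(49 + 10) = 15*59 = 885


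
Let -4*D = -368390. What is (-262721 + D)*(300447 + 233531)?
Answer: -91109195283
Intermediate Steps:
D = 184195/2 (D = -¼*(-368390) = 184195/2 ≈ 92098.)
(-262721 + D)*(300447 + 233531) = (-262721 + 184195/2)*(300447 + 233531) = -341247/2*533978 = -91109195283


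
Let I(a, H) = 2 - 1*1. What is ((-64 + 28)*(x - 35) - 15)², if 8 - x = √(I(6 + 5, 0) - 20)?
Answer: 891225 + 68904*I*√19 ≈ 8.9123e+5 + 3.0035e+5*I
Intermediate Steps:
I(a, H) = 1 (I(a, H) = 2 - 1 = 1)
x = 8 - I*√19 (x = 8 - √(1 - 20) = 8 - √(-19) = 8 - I*√19 ≈ 8.0 - 4.3589*I)
((-64 + 28)*(x - 35) - 15)² = ((-64 + 28)*((8 - I*√19) - 35) - 15)² = (-36*(-27 - I*√19) - 15)² = ((972 + 36*I*√19) - 15)² = (957 + 36*I*√19)²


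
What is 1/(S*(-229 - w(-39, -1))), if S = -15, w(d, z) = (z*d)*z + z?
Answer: 1/2835 ≈ 0.00035273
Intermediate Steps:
w(d, z) = z + d*z² (w(d, z) = (d*z)*z + z = d*z² + z = z + d*z²)
1/(S*(-229 - w(-39, -1))) = 1/(-15*(-229 - (-1)*(1 - 39*(-1)))) = 1/(-15*(-229 - (-1)*(1 + 39))) = 1/(-15*(-229 - (-1)*40)) = 1/(-15*(-229 - 1*(-40))) = 1/(-15*(-229 + 40)) = 1/(-15*(-189)) = 1/2835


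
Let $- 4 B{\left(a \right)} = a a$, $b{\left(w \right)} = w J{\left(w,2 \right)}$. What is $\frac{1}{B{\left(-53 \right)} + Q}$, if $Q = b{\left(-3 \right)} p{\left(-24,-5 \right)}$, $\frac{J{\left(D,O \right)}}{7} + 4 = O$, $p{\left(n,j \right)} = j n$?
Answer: $\frac{4}{17351} \approx 0.00023053$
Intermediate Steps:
$J{\left(D,O \right)} = -28 + 7 O$
$b{\left(w \right)} = - 14 w$ ($b{\left(w \right)} = w \left(-28 + 7 \cdot 2\right) = w \left(-28 + 14\right) = w \left(-14\right) = - 14 w$)
$B{\left(a \right)} = - \frac{a^{2}}{4}$ ($B{\left(a \right)} = - \frac{a a}{4} = - \frac{a^{2}}{4}$)
$Q = 5040$ ($Q = \left(-14\right) \left(-3\right) \left(\left(-5\right) \left(-24\right)\right) = 42 \cdot 120 = 5040$)
$\frac{1}{B{\left(-53 \right)} + Q} = \frac{1}{- \frac{\left(-53\right)^{2}}{4} + 5040} = \frac{1}{\left(- \frac{1}{4}\right) 2809 + 5040} = \frac{1}{- \frac{2809}{4} + 5040} = \frac{1}{\frac{17351}{4}} = \frac{4}{17351}$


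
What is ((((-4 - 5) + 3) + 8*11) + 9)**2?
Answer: 8281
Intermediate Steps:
((((-4 - 5) + 3) + 8*11) + 9)**2 = (((-9 + 3) + 88) + 9)**2 = ((-6 + 88) + 9)**2 = (82 + 9)**2 = 91**2 = 8281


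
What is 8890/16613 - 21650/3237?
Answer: -330894520/53776281 ≈ -6.1532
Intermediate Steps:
8890/16613 - 21650/3237 = -330894520/53776281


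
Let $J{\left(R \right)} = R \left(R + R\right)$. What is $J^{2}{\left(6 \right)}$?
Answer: $5184$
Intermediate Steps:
$J{\left(R \right)} = 2 R^{2}$ ($J{\left(R \right)} = R 2 R = 2 R^{2}$)
$J^{2}{\left(6 \right)} = \left(2 \cdot 6^{2}\right)^{2} = \left(2 \cdot 36\right)^{2} = 72^{2} = 5184$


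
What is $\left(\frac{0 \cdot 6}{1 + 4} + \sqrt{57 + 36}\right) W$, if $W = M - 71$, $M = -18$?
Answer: $- 89 \sqrt{93} \approx -858.29$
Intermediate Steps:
$W = -89$ ($W = -18 - 71 = -89$)
$\left(\frac{0 \cdot 6}{1 + 4} + \sqrt{57 + 36}\right) W = \left(\frac{0 \cdot 6}{1 + 4} + \sqrt{57 + 36}\right) \left(-89\right) = \left(\frac{0}{5} + \sqrt{93}\right) \left(-89\right) = \left(0 \cdot \frac{1}{5} + \sqrt{93}\right) \left(-89\right) = \left(0 + \sqrt{93}\right) \left(-89\right) = \sqrt{93} \left(-89\right) = - 89 \sqrt{93}$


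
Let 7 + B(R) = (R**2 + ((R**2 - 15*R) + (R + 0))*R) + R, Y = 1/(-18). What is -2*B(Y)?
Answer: 41383/2916 ≈ 14.192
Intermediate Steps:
Y = -1/18 ≈ -0.055556
B(R) = -7 + R + R**2 + R*(R**2 - 14*R) (B(R) = -7 + ((R**2 + ((R**2 - 15*R) + (R + 0))*R) + R) = -7 + ((R**2 + ((R**2 - 15*R) + R)*R) + R) = -7 + ((R**2 + (R**2 - 14*R)*R) + R) = -7 + ((R**2 + R*(R**2 - 14*R)) + R) = -7 + (R + R**2 + R*(R**2 - 14*R)) = -7 + R + R**2 + R*(R**2 - 14*R))
-2*B(Y) = -2*(-7 - 1/18 + (-1/18)**3 - 13*(-1/18)**2) = -2*(-7 - 1/18 - 1/5832 - 13*1/324) = -2*(-7 - 1/18 - 1/5832 - 13/324) = -2*(-41383/5832) = 41383/2916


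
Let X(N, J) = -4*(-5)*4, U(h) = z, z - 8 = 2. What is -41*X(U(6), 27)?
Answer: -3280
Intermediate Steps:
z = 10 (z = 8 + 2 = 10)
U(h) = 10
X(N, J) = 80 (X(N, J) = 20*4 = 80)
-41*X(U(6), 27) = -41*80 = -1*3280 = -3280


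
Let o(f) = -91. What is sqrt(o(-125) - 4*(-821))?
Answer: sqrt(3193) ≈ 56.507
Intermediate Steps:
sqrt(o(-125) - 4*(-821)) = sqrt(-91 - 4*(-821)) = sqrt(-91 + 3284) = sqrt(3193)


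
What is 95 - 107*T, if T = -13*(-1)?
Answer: -1296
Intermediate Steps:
T = 13
95 - 107*T = 95 - 107*13 = 95 - 1391 = -1296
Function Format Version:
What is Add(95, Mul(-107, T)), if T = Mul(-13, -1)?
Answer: -1296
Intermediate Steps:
T = 13
Add(95, Mul(-107, T)) = Add(95, Mul(-107, 13)) = Add(95, -1391) = -1296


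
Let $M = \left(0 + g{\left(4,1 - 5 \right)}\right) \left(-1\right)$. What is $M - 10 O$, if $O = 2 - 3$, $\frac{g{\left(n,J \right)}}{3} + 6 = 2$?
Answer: $22$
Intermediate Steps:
$g{\left(n,J \right)} = -12$ ($g{\left(n,J \right)} = -18 + 3 \cdot 2 = -18 + 6 = -12$)
$O = -1$ ($O = 2 - 3 = -1$)
$M = 12$ ($M = \left(0 - 12\right) \left(-1\right) = \left(-12\right) \left(-1\right) = 12$)
$M - 10 O = 12 - -10 = 12 + 10 = 22$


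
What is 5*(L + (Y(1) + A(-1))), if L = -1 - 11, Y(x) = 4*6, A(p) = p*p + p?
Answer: 60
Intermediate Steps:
A(p) = p + p**2 (A(p) = p**2 + p = p + p**2)
Y(x) = 24
L = -12
5*(L + (Y(1) + A(-1))) = 5*(-12 + (24 - (1 - 1))) = 5*(-12 + (24 - 1*0)) = 5*(-12 + (24 + 0)) = 5*(-12 + 24) = 5*12 = 60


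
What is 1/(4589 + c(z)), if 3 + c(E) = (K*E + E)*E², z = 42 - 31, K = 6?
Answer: 1/13903 ≈ 7.1927e-5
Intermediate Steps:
z = 11
c(E) = -3 + 7*E³ (c(E) = -3 + (6*E + E)*E² = -3 + (7*E)*E² = -3 + 7*E³)
1/(4589 + c(z)) = 1/(4589 + (-3 + 7*11³)) = 1/(4589 + (-3 + 7*1331)) = 1/(4589 + (-3 + 9317)) = 1/(4589 + 9314) = 1/13903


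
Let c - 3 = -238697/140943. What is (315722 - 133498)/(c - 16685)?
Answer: -25683197232/2351449823 ≈ -10.922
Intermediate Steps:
c = 184132/140943 (c = 3 - 238697/140943 = 184132/140943 ≈ 1.3064)
(315722 - 133498)/(c - 16685) = (315722 - 133498)/(184132/140943 - 16685) = 182224/(-2351449823/140943) = 182224*(-140943/2351449823) = -25683197232/2351449823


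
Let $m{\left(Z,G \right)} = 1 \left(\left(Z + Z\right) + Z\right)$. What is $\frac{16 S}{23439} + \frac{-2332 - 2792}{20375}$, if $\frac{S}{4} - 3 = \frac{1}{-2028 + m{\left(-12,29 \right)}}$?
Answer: $- \frac{14988518744}{61606481625} \approx -0.24329$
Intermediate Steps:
$m{\left(Z,G \right)} = 3 Z$ ($m{\left(Z,G \right)} = 1 \left(2 Z + Z\right) = 1 \cdot 3 Z = 3 Z$)
$S = \frac{6191}{516}$ ($S = 12 + \frac{4}{-2028 + 3 \left(-12\right)} = 12 + \frac{4}{-2028 - 36} = 12 + \frac{4}{-2064} = 12 + 4 \left(- \frac{1}{2064}\right) = 12 - \frac{1}{516} = \frac{6191}{516} \approx 11.998$)
$\frac{16 S}{23439} + \frac{-2332 - 2792}{20375} = \frac{16 \cdot \frac{6191}{516}}{23439} + \frac{-2332 - 2792}{20375} = \frac{24764}{129} \cdot \frac{1}{23439} + \left(-2332 - 2792\right) \frac{1}{20375} = \frac{24764}{3023631} - \frac{5124}{20375} = - \frac{14988518744}{61606481625}$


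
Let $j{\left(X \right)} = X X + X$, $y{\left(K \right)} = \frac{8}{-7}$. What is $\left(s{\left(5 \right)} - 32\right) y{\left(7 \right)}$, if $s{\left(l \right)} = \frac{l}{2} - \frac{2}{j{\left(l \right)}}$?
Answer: $\frac{3548}{105} \approx 33.79$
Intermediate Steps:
$y{\left(K \right)} = - \frac{8}{7}$ ($y{\left(K \right)} = 8 \left(- \frac{1}{7}\right) = - \frac{8}{7}$)
$j{\left(X \right)} = X + X^{2}$ ($j{\left(X \right)} = X^{2} + X = X + X^{2}$)
$s{\left(l \right)} = \frac{l}{2} - \frac{2}{l \left(1 + l\right)}$
$\left(s{\left(5 \right)} - 32\right) y{\left(7 \right)} = \left(\frac{-4 + 5^{2} \left(1 + 5\right)}{2 \cdot 5 \left(1 + 5\right)} - 32\right) \left(- \frac{8}{7}\right) = \left(\frac{1}{2} \cdot \frac{1}{5} \cdot \frac{1}{6} \left(-4 + 25 \cdot 6\right) - 32\right) \left(- \frac{8}{7}\right) = \left(\frac{1}{2} \cdot \frac{1}{5} \cdot \frac{1}{6} \left(-4 + 150\right) - 32\right) \left(- \frac{8}{7}\right) = \left(\frac{1}{2} \cdot \frac{1}{5} \cdot \frac{1}{6} \cdot 146 - 32\right) \left(- \frac{8}{7}\right) = \left(\frac{73}{30} - 32\right) \left(- \frac{8}{7}\right) = \left(- \frac{887}{30}\right) \left(- \frac{8}{7}\right) = \frac{3548}{105}$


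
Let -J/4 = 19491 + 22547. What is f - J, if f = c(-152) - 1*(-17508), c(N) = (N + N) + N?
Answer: 185204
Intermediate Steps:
c(N) = 3*N (c(N) = 2*N + N = 3*N)
f = 17052 (f = 3*(-152) - 1*(-17508) = -456 + 17508 = 17052)
J = -168152 (J = -4*(19491 + 22547) = -4*42038 = -168152)
f - J = 17052 - 1*(-168152) = 17052 + 168152 = 185204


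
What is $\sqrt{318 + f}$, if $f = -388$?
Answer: $i \sqrt{70} \approx 8.3666 i$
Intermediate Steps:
$\sqrt{318 + f} = \sqrt{318 - 388} = \sqrt{-70} = i \sqrt{70}$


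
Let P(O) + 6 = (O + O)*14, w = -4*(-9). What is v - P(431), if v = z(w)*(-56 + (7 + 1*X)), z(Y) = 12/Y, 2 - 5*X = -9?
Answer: -60388/5 ≈ -12078.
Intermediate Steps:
X = 11/5 (X = 2/5 - 1/5*(-9) = 2/5 + 9/5 = 11/5 ≈ 2.2000)
w = 36
P(O) = -6 + 28*O (P(O) = -6 + (O + O)*14 = -6 + (2*O)*14 = -6 + 28*O)
v = -78/5 (v = (12/36)*(-56 + (7 + 1*(11/5))) = (12*(1/36))*(-56 + (7 + 11/5)) = (-56 + 46/5)/3 = (1/3)*(-234/5) = -78/5 ≈ -15.600)
v - P(431) = -78/5 - (-6 + 28*431) = -78/5 - (-6 + 12068) = -78/5 - 1*12062 = -78/5 - 12062 = -60388/5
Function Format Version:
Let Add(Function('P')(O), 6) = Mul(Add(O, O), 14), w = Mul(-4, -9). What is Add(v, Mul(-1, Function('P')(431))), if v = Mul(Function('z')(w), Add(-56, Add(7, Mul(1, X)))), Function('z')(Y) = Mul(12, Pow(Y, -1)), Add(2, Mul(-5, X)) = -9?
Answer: Rational(-60388, 5) ≈ -12078.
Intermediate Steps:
X = Rational(11, 5) (X = Add(Rational(2, 5), Mul(Rational(-1, 5), -9)) = Add(Rational(2, 5), Rational(9, 5)) = Rational(11, 5) ≈ 2.2000)
w = 36
Function('P')(O) = Add(-6, Mul(28, O)) (Function('P')(O) = Add(-6, Mul(Add(O, O), 14)) = Add(-6, Mul(Mul(2, O), 14)) = Add(-6, Mul(28, O)))
v = Rational(-78, 5) (v = Mul(Mul(12, Pow(36, -1)), Add(-56, Add(7, Mul(1, Rational(11, 5))))) = Mul(Mul(12, Rational(1, 36)), Add(-56, Add(7, Rational(11, 5)))) = Mul(Rational(1, 3), Add(-56, Rational(46, 5))) = Mul(Rational(1, 3), Rational(-234, 5)) = Rational(-78, 5) ≈ -15.600)
Add(v, Mul(-1, Function('P')(431))) = Add(Rational(-78, 5), Mul(-1, Add(-6, Mul(28, 431)))) = Add(Rational(-78, 5), Mul(-1, Add(-6, 12068))) = Add(Rational(-78, 5), Mul(-1, 12062)) = Add(Rational(-78, 5), -12062) = Rational(-60388, 5)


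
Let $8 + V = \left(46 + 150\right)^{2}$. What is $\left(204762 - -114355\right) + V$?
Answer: $357525$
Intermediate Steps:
$V = 38408$ ($V = -8 + \left(46 + 150\right)^{2} = -8 + 196^{2} = -8 + 38416 = 38408$)
$\left(204762 - -114355\right) + V = \left(204762 - -114355\right) + 38408 = \left(204762 + 114355\right) + 38408 = 319117 + 38408 = 357525$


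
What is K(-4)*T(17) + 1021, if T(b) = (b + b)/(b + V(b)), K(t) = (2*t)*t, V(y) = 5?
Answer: 11775/11 ≈ 1070.5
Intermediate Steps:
K(t) = 2*t**2
T(b) = 2*b/(5 + b) (T(b) = (b + b)/(b + 5) = (2*b)/(5 + b) = 2*b/(5 + b))
K(-4)*T(17) + 1021 = (2*(-4)**2)*(2*17/(5 + 17)) + 1021 = (2*16)*(2*17/22) + 1021 = 32*(2*17*(1/22)) + 1021 = 32*(17/11) + 1021 = 544/11 + 1021 = 11775/11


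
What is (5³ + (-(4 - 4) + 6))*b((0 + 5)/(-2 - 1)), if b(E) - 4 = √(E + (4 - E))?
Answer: 786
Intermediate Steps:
b(E) = 6 (b(E) = 4 + √(E + (4 - E)) = 4 + √4 = 4 + 2 = 6)
(5³ + (-(4 - 4) + 6))*b((0 + 5)/(-2 - 1)) = (5³ + (-(4 - 4) + 6))*6 = (125 + (-1*0 + 6))*6 = (125 + (0 + 6))*6 = (125 + 6)*6 = 131*6 = 786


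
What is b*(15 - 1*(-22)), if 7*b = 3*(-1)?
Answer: -111/7 ≈ -15.857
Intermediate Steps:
b = -3/7 (b = (3*(-1))/7 = (⅐)*(-3) = -3/7 ≈ -0.42857)
b*(15 - 1*(-22)) = -3*(15 - 1*(-22))/7 = -3*(15 + 22)/7 = -3/7*37 = -111/7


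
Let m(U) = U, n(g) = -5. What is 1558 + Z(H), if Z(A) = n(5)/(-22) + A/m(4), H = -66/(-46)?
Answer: 1577289/1012 ≈ 1558.6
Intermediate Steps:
H = 33/23 (H = -66*(-1/46) = 33/23 ≈ 1.4348)
Z(A) = 5/22 + A/4 (Z(A) = -5/(-22) + A/4 = -5*(-1/22) + A*(¼) = 5/22 + A/4)
1558 + Z(H) = 1558 + (5/22 + (¼)*(33/23)) = 1558 + (5/22 + 33/92) = 1558 + 593/1012 = 1577289/1012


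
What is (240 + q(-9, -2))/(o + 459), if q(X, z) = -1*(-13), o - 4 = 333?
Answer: 253/796 ≈ 0.31784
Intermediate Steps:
o = 337 (o = 4 + 333 = 337)
q(X, z) = 13
(240 + q(-9, -2))/(o + 459) = (240 + 13)/(337 + 459) = 253/796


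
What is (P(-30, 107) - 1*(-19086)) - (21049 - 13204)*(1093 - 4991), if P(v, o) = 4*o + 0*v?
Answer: 30599324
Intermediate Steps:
P(v, o) = 4*o (P(v, o) = 4*o + 0 = 4*o)
(P(-30, 107) - 1*(-19086)) - (21049 - 13204)*(1093 - 4991) = (4*107 - 1*(-19086)) - (21049 - 13204)*(1093 - 4991) = (428 + 19086) - 7845*(-3898) = 19514 - 1*(-30579810) = 19514 + 30579810 = 30599324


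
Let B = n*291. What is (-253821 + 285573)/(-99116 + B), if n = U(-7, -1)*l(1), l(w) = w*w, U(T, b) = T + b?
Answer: -1134/3623 ≈ -0.31300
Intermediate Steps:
l(w) = w**2
n = -8 (n = (-7 - 1)*1**2 = -8*1 = -8)
B = -2328 (B = -8*291 = -2328)
(-253821 + 285573)/(-99116 + B) = (-253821 + 285573)/(-99116 - 2328) = 31752/(-101444) = 31752*(-1/101444) = -1134/3623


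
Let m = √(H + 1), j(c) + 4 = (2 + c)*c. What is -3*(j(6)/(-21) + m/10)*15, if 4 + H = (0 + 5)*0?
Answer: 660/7 - 9*I*√3/2 ≈ 94.286 - 7.7942*I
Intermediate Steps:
H = -4 (H = -4 + (0 + 5)*0 = -4 + 5*0 = -4 + 0 = -4)
j(c) = -4 + c*(2 + c) (j(c) = -4 + (2 + c)*c = -4 + c*(2 + c))
m = I*√3 (m = √(-4 + 1) = √(-3) = I*√3 ≈ 1.732*I)
-3*(j(6)/(-21) + m/10)*15 = -3*((-4 + 6² + 2*6)/(-21) + (I*√3)/10)*15 = -3*((-4 + 36 + 12)*(-1/21) + (I*√3)*(⅒))*15 = -3*(44*(-1/21) + I*√3/10)*15 = -3*(-44/21 + I*√3/10)*15 = (44/7 - 3*I*√3/10)*15 = 660/7 - 9*I*√3/2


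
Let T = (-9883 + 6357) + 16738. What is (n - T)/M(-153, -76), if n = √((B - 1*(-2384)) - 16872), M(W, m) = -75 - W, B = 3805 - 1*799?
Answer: -2202/13 + I*√11482/78 ≈ -169.38 + 1.3738*I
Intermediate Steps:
B = 3006 (B = 3805 - 799 = 3006)
T = 13212 (T = -3526 + 16738 = 13212)
n = I*√11482 (n = √((3006 - 1*(-2384)) - 16872) = √((3006 + 2384) - 16872) = √(5390 - 16872) = √(-11482) = I*√11482 ≈ 107.15*I)
(n - T)/M(-153, -76) = (I*√11482 - 1*13212)/(-75 - 1*(-153)) = (I*√11482 - 13212)/(-75 + 153) = (-13212 + I*√11482)/78 = (-13212 + I*√11482)*(1/78) = -2202/13 + I*√11482/78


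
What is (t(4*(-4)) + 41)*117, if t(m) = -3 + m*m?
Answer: 34398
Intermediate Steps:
t(m) = -3 + m²
(t(4*(-4)) + 41)*117 = ((-3 + (4*(-4))²) + 41)*117 = ((-3 + (-16)²) + 41)*117 = ((-3 + 256) + 41)*117 = (253 + 41)*117 = 294*117 = 34398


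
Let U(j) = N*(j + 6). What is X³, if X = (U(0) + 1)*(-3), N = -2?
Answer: 35937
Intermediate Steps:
U(j) = -12 - 2*j (U(j) = -2*(j + 6) = -2*(6 + j) = -12 - 2*j)
X = 33 (X = ((-12 - 2*0) + 1)*(-3) = ((-12 + 0) + 1)*(-3) = (-12 + 1)*(-3) = -11*(-3) = 33)
X³ = 33³ = 35937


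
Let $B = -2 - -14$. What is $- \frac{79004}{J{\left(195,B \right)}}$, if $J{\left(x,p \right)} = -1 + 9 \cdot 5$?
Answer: $- \frac{19751}{11} \approx -1795.5$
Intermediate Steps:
$B = 12$ ($B = -2 + 14 = 12$)
$J{\left(x,p \right)} = 44$ ($J{\left(x,p \right)} = -1 + 45 = 44$)
$- \frac{79004}{J{\left(195,B \right)}} = - \frac{79004}{44} = \left(-79004\right) \frac{1}{44} = - \frac{19751}{11}$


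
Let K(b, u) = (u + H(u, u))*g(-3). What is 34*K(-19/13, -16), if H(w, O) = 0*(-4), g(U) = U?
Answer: 1632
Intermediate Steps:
H(w, O) = 0
K(b, u) = -3*u (K(b, u) = (u + 0)*(-3) = u*(-3) = -3*u)
34*K(-19/13, -16) = 34*(-3*(-16)) = 34*48 = 1632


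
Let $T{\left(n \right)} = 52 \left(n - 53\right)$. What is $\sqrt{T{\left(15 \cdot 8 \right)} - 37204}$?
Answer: $2 i \sqrt{8430} \approx 183.63 i$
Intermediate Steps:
$T{\left(n \right)} = -2756 + 52 n$ ($T{\left(n \right)} = 52 \left(-53 + n\right) = -2756 + 52 n$)
$\sqrt{T{\left(15 \cdot 8 \right)} - 37204} = \sqrt{\left(-2756 + 52 \cdot 15 \cdot 8\right) - 37204} = \sqrt{\left(-2756 + 52 \cdot 120\right) - 37204} = \sqrt{\left(-2756 + 6240\right) - 37204} = \sqrt{3484 - 37204} = \sqrt{-33720} = 2 i \sqrt{8430}$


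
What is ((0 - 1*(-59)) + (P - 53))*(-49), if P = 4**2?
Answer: -1078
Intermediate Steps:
P = 16
((0 - 1*(-59)) + (P - 53))*(-49) = ((0 - 1*(-59)) + (16 - 53))*(-49) = ((0 + 59) - 37)*(-49) = (59 - 37)*(-49) = 22*(-49) = -1078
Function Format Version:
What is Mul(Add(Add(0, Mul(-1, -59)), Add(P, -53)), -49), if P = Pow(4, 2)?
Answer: -1078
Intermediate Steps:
P = 16
Mul(Add(Add(0, Mul(-1, -59)), Add(P, -53)), -49) = Mul(Add(Add(0, Mul(-1, -59)), Add(16, -53)), -49) = Mul(Add(Add(0, 59), -37), -49) = Mul(Add(59, -37), -49) = Mul(22, -49) = -1078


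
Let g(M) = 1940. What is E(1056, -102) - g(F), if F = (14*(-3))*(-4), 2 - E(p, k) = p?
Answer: -2994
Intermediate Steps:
E(p, k) = 2 - p
F = 168 (F = -42*(-4) = 168)
E(1056, -102) - g(F) = (2 - 1*1056) - 1*1940 = (2 - 1056) - 1940 = -1054 - 1940 = -2994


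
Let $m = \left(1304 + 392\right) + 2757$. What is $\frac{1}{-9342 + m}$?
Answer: $- \frac{1}{4889} \approx -0.00020454$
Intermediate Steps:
$m = 4453$ ($m = 1696 + 2757 = 4453$)
$\frac{1}{-9342 + m} = \frac{1}{-9342 + 4453} = \frac{1}{-4889} = - \frac{1}{4889}$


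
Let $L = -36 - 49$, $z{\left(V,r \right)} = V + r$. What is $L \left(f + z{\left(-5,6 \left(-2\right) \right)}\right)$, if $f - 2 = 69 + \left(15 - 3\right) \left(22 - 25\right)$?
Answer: $-1530$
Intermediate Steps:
$L = -85$ ($L = -36 - 49 = -85$)
$f = 35$ ($f = 2 + \left(69 + \left(15 - 3\right) \left(22 - 25\right)\right) = 2 + \left(69 + 12 \left(-3\right)\right) = 2 + \left(69 - 36\right) = 2 + 33 = 35$)
$L \left(f + z{\left(-5,6 \left(-2\right) \right)}\right) = - 85 \left(35 + \left(-5 + 6 \left(-2\right)\right)\right) = - 85 \left(35 - 17\right) = \left(-85\right) 18 = -1530$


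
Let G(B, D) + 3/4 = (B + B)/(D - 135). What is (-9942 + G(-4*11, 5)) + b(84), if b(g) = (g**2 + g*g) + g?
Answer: 1106021/260 ≈ 4253.9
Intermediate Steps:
b(g) = g + 2*g**2 (b(g) = (g**2 + g**2) + g = 2*g**2 + g = g + 2*g**2)
G(B, D) = -3/4 + 2*B/(-135 + D) (G(B, D) = -3/4 + (B + B)/(D - 135) = -3/4 + (2*B)/(-135 + D) = -3/4 + 2*B/(-135 + D))
(-9942 + G(-4*11, 5)) + b(84) = (-9942 + (405 - 3*5 + 8*(-4*11))/(4*(-135 + 5))) + 84*(1 + 2*84) = (-9942 + (1/4)*(405 - 15 + 8*(-44))/(-130)) + 84*(1 + 168) = (-9942 + (1/4)*(-1/130)*(405 - 15 - 352)) + 84*169 = (-9942 + (1/4)*(-1/130)*38) + 14196 = (-9942 - 19/260) + 14196 = -2584939/260 + 14196 = 1106021/260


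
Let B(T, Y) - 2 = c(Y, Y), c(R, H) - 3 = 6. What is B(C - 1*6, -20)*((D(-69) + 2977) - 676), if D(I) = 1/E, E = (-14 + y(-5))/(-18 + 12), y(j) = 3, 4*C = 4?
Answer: 25317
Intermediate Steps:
C = 1 (C = (¼)*4 = 1)
E = 11/6 (E = (-14 + 3)/(-18 + 12) = -11/(-6) = -11*(-⅙) = 11/6 ≈ 1.8333)
c(R, H) = 9 (c(R, H) = 3 + 6 = 9)
B(T, Y) = 11 (B(T, Y) = 2 + 9 = 11)
D(I) = 6/11 (D(I) = 1/(11/6) = 6/11)
B(C - 1*6, -20)*((D(-69) + 2977) - 676) = 11*((6/11 + 2977) - 676) = 11*(32753/11 - 676) = 11*(25317/11) = 25317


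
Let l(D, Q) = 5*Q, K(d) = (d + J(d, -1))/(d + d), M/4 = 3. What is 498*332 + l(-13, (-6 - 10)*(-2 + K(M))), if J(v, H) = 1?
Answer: 496358/3 ≈ 1.6545e+5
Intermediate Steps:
M = 12 (M = 4*3 = 12)
K(d) = (1 + d)/(2*d) (K(d) = (d + 1)/(d + d) = (1 + d)/((2*d)) = (1 + d)*(1/(2*d)) = (1 + d)/(2*d))
498*332 + l(-13, (-6 - 10)*(-2 + K(M))) = 498*332 + 5*((-6 - 10)*(-2 + (1/2)*(1 + 12)/12)) = 165336 + 5*(-16*(-2 + (1/2)*(1/12)*13)) = 165336 + 5*(-16*(-2 + 13/24)) = 165336 + 5*(-16*(-35/24)) = 165336 + 5*(70/3) = 165336 + 350/3 = 496358/3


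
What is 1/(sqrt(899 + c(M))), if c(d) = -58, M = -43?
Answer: 1/29 ≈ 0.034483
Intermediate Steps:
1/(sqrt(899 + c(M))) = 1/(sqrt(899 - 58)) = 1/(sqrt(841)) = 1/29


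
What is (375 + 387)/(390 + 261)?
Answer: 254/217 ≈ 1.1705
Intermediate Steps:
(375 + 387)/(390 + 261) = 762/651 = 762*(1/651) = 254/217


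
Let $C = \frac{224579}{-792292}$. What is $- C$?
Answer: $\frac{224579}{792292} \approx 0.28345$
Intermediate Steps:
$C = - \frac{224579}{792292}$ ($C = 224579 \left(- \frac{1}{792292}\right) = - \frac{224579}{792292} \approx -0.28345$)
$- C = \left(-1\right) \left(- \frac{224579}{792292}\right) = \frac{224579}{792292}$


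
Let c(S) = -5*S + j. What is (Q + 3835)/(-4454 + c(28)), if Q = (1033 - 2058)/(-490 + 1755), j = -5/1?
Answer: -323350/387849 ≈ -0.83370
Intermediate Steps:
j = -5 (j = -5*1 = -5)
c(S) = -5 - 5*S (c(S) = -5*S - 5 = -5 - 5*S)
Q = -205/253 (Q = -1025/1265 = -1025*1/1265 = -205/253 ≈ -0.81028)
(Q + 3835)/(-4454 + c(28)) = (-205/253 + 3835)/(-4454 + (-5 - 5*28)) = 970050/(253*(-4454 + (-5 - 140))) = 970050/(253*(-4454 - 145)) = (970050/253)/(-4599) = (970050/253)*(-1/4599) = -323350/387849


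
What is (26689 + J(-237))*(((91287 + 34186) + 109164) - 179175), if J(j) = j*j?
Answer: 4595470396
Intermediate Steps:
J(j) = j²
(26689 + J(-237))*(((91287 + 34186) + 109164) - 179175) = (26689 + (-237)²)*(((91287 + 34186) + 109164) - 179175) = (26689 + 56169)*((125473 + 109164) - 179175) = 82858*(234637 - 179175) = 82858*55462 = 4595470396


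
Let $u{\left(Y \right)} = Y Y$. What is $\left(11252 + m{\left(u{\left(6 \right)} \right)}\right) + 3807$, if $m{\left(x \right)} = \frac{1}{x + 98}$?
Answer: $\frac{2017907}{134} \approx 15059.0$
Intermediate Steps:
$u{\left(Y \right)} = Y^{2}$
$m{\left(x \right)} = \frac{1}{98 + x}$
$\left(11252 + m{\left(u{\left(6 \right)} \right)}\right) + 3807 = \left(11252 + \frac{1}{98 + 6^{2}}\right) + 3807 = \left(11252 + \frac{1}{98 + 36}\right) + 3807 = \left(11252 + \frac{1}{134}\right) + 3807 = \frac{1507769}{134} + 3807 = \frac{2017907}{134}$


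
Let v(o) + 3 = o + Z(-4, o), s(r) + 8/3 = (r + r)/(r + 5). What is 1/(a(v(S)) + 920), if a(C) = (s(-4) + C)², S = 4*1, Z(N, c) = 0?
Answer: 9/9121 ≈ 0.00098673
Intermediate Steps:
s(r) = -8/3 + 2*r/(5 + r) (s(r) = -8/3 + (r + r)/(r + 5) = -8/3 + (2*r)/(5 + r) = -8/3 + 2*r/(5 + r))
S = 4
v(o) = -3 + o (v(o) = -3 + (o + 0) = -3 + o)
a(C) = (-32/3 + C)² (a(C) = (2*(-20 - 1*(-4))/(3*(5 - 4)) + C)² = ((⅔)*(-20 + 4)/1 + C)² = ((⅔)*1*(-16) + C)² = (-32/3 + C)²)
1/(a(v(S)) + 920) = 1/((-32 + 3*(-3 + 4))²/9 + 920) = 1/((-32 + 3*1)²/9 + 920) = 1/((-32 + 3)²/9 + 920) = 1/((⅑)*(-29)² + 920) = 1/((⅑)*841 + 920) = 1/(841/9 + 920) = 1/(9121/9) = 9/9121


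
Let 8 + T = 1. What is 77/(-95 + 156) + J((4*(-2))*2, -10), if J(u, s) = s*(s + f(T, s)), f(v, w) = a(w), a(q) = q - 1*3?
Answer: 14107/61 ≈ 231.26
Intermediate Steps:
T = -7 (T = -8 + 1 = -7)
a(q) = -3 + q (a(q) = q - 3 = -3 + q)
f(v, w) = -3 + w
J(u, s) = s*(-3 + 2*s) (J(u, s) = s*(s + (-3 + s)) = s*(-3 + 2*s))
77/(-95 + 156) + J((4*(-2))*2, -10) = 77/(-95 + 156) - 10*(-3 + 2*(-10)) = 77/61 - 10*(-3 - 20) = (1/61)*77 - 10*(-23) = 77/61 + 230 = 14107/61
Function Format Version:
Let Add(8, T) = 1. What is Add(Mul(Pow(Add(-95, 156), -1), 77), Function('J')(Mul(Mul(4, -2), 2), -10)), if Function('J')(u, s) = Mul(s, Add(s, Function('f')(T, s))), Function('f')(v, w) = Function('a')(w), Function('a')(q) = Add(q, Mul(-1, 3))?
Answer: Rational(14107, 61) ≈ 231.26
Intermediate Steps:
T = -7 (T = Add(-8, 1) = -7)
Function('a')(q) = Add(-3, q) (Function('a')(q) = Add(q, -3) = Add(-3, q))
Function('f')(v, w) = Add(-3, w)
Function('J')(u, s) = Mul(s, Add(-3, Mul(2, s))) (Function('J')(u, s) = Mul(s, Add(s, Add(-3, s))) = Mul(s, Add(-3, Mul(2, s))))
Add(Mul(Pow(Add(-95, 156), -1), 77), Function('J')(Mul(Mul(4, -2), 2), -10)) = Add(Mul(Pow(Add(-95, 156), -1), 77), Mul(-10, Add(-3, Mul(2, -10)))) = Add(Mul(Pow(61, -1), 77), Mul(-10, Add(-3, -20))) = Add(Mul(Rational(1, 61), 77), Mul(-10, -23)) = Add(Rational(77, 61), 230) = Rational(14107, 61)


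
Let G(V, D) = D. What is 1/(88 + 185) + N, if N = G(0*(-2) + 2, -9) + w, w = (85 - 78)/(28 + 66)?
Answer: -228953/25662 ≈ -8.9219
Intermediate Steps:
w = 7/94 ≈ 0.074468
N = -839/94 (N = -9 + 7/94 = -839/94 ≈ -8.9255)
1/(88 + 185) + N = 1/(88 + 185) - 839/94 = 1/273 - 839/94 = -228953/25662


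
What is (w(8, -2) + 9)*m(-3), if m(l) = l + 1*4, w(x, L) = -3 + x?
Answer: 14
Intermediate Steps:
m(l) = 4 + l (m(l) = l + 4 = 4 + l)
(w(8, -2) + 9)*m(-3) = ((-3 + 8) + 9)*(4 - 3) = (5 + 9)*1 = 14*1 = 14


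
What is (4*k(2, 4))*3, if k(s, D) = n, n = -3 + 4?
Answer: 12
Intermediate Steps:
n = 1
k(s, D) = 1
(4*k(2, 4))*3 = (4*1)*3 = 4*3 = 12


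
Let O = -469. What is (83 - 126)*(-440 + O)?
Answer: 39087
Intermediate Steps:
(83 - 126)*(-440 + O) = (83 - 126)*(-440 - 469) = -43*(-909) = 39087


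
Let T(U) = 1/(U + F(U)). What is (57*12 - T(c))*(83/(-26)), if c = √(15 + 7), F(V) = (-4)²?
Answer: -3320830/1521 - 83*√22/6084 ≈ -2183.4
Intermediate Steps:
F(V) = 16
c = √22 ≈ 4.6904
T(U) = 1/(16 + U) (T(U) = 1/(U + 16) = 1/(16 + U))
(57*12 - T(c))*(83/(-26)) = (57*12 - 1/(16 + √22))*(83/(-26)) = (684 - 1/(16 + √22))*(83*(-1/26)) = (684 - 1/(16 + √22))*(-83/26) = -28386/13 + 83/(26*(16 + √22))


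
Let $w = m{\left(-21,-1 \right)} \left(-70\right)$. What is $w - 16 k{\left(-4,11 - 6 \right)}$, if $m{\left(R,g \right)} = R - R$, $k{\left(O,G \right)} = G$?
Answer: $-80$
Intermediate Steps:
$m{\left(R,g \right)} = 0$
$w = 0$ ($w = 0 \left(-70\right) = 0$)
$w - 16 k{\left(-4,11 - 6 \right)} = 0 - 16 \left(11 - 6\right) = 0 - 80 = -80$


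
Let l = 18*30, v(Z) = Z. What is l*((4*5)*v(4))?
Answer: 43200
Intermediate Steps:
l = 540
l*((4*5)*v(4)) = 540*((4*5)*4) = 540*(20*4) = 540*80 = 43200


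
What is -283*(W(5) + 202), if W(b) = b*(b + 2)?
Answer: -67071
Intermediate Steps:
W(b) = b*(2 + b)
-283*(W(5) + 202) = -283*(5*(2 + 5) + 202) = -283*(5*7 + 202) = -283*(35 + 202) = -283*237 = -67071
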